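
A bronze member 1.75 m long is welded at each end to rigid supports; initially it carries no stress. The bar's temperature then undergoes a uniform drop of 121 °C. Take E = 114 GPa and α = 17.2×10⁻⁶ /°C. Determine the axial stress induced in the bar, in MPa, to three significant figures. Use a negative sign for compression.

237 MPa

Free thermal expansion αLΔT = 17.2e-6 · 1750 · -121 = -3.642 mm.
The walls impose strain ε = −(-3.642)/1750 = 2.0812e-03; σ = Eε = 114000 · 2.0812e-03 = 237.3 MPa.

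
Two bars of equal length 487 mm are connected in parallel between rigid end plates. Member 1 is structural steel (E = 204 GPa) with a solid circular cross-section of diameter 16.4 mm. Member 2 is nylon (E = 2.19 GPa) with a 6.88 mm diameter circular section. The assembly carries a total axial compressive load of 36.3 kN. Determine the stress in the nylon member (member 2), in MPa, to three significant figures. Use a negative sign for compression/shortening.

-1.84 MPa

A_1 = 211.2 mm².
A_2 = 37.18 mm².
Equal strain + equilibrium ⇒ each member carries load in proportion to AE: A₁E₁ = 43090000 N, A₂E₂ = 81420 N, ΣAE = 43170000 N.
σ₂ = P·E₂/ΣAE = -36300·2190/43170000 = -1.841 MPa.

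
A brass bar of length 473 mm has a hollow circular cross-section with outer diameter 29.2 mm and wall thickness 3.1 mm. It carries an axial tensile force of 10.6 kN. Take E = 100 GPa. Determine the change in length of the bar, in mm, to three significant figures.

0.197 mm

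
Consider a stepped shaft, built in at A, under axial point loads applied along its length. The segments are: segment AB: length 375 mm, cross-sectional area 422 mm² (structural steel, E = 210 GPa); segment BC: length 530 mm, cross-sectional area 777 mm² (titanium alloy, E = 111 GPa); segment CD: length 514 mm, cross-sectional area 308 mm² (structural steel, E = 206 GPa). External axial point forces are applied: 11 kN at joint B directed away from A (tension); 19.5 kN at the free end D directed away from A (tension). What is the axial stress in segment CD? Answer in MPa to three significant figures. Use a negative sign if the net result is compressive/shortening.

63.3 MPa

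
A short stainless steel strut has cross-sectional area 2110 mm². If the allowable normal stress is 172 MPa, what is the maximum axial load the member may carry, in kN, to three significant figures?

P_max = σ_allow · A = 172 · 2110 = 362900 N = 362.9 kN.

363 kN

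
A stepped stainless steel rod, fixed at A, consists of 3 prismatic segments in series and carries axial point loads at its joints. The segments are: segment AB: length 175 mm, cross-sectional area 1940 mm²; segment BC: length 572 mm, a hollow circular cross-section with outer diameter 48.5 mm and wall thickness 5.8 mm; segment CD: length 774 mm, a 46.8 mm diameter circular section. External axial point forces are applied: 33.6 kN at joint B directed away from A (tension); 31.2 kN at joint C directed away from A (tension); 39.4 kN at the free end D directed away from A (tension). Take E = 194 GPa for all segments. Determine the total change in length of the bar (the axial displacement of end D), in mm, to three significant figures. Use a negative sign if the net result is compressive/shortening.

0.407 mm

Internal axial forces (sectioning from the free end, tension +): N_CD = 39.4 kN, N_BC = 70.6 kN, N_AB = 104.2 kN.
A_BC = 778 mm².
A_CD = 1720 mm².
δ_AB = 104200·175/(1940·194000) = 0.04845 mm
δ_BC = 70600·572/(778·194000) = 0.2675 mm
δ_CD = 39400·774/(1720·194000) = 0.09138 mm
δ = Σδ_i = 0.4074 mm.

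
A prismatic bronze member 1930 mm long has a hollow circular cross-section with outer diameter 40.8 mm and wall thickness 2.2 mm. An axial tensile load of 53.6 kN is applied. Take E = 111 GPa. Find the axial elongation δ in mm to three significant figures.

3.49 mm

A = 266.8 mm².
δ_mech = NL/(AE) = 53600·1930/(266.8·111000) = 3.493 mm.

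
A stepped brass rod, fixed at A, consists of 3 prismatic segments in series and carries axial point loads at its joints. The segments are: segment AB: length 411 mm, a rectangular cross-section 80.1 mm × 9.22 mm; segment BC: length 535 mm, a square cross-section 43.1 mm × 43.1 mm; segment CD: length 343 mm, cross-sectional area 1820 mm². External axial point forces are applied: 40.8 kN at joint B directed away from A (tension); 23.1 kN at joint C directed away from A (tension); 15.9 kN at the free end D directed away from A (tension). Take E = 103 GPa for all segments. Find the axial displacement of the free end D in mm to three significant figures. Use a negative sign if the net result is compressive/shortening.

0.569 mm

Internal axial forces (sectioning from the free end, tension +): N_CD = 15.9 kN, N_BC = 39 kN, N_AB = 79.8 kN.
A_AB = 738.5 mm².
A_BC = 1858 mm².
δ_AB = 79800·411/(738.5·103000) = 0.4312 mm
δ_BC = 39000·535/(1858·103000) = 0.1091 mm
δ_CD = 15900·343/(1820·103000) = 0.02909 mm
δ = Σδ_i = 0.5693 mm.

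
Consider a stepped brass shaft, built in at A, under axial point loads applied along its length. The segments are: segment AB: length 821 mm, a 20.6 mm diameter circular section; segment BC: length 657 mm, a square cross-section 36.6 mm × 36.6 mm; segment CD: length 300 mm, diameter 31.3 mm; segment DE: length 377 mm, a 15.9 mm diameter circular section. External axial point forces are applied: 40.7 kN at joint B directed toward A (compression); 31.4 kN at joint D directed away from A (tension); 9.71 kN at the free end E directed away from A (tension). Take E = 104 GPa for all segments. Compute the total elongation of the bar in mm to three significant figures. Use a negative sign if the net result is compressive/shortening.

Internal axial forces (sectioning from the free end, tension +): N_DE = 9.71 kN, N_CD = 41.11 kN, N_BC = 41.11 kN, N_AB = 0.41 kN.
A_AB = 333.3 mm².
A_BC = 1340 mm².
A_CD = 769.4 mm².
A_DE = 198.6 mm².
δ_AB = 410·821/(333.3·104000) = 0.009711 mm
δ_BC = 41110·657/(1340·104000) = 0.1939 mm
δ_CD = 41110·300/(769.4·104000) = 0.1541 mm
δ_DE = 9710·377/(198.6·104000) = 0.1773 mm
δ = Σδ_i = 0.535 mm.

0.535 mm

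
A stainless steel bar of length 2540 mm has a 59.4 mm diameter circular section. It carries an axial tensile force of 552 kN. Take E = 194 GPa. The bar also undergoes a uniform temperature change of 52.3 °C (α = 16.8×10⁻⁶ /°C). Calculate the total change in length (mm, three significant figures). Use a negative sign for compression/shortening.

A = 2771 mm².
δ_mech = NL/(AE) = 552000·2540/(2771·194000) = 2.608 mm.
δ_thermal = αLΔT = 16.8e-6·2540·52.3 = 2.232 mm.
δ = δ_mech + δ_thermal = 4.84 mm.

4.84 mm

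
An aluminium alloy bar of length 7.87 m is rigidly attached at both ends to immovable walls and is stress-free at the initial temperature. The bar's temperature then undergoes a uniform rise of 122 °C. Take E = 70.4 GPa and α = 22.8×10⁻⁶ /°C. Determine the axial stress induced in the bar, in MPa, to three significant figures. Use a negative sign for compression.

-196 MPa

Free thermal expansion αLΔT = 22.8e-6 · 7870 · 122 = 21.89 mm.
The walls impose strain ε = −(21.89)/7870 = -2.7816e-03; σ = Eε = 70400 · -2.7816e-03 = -195.8 MPa.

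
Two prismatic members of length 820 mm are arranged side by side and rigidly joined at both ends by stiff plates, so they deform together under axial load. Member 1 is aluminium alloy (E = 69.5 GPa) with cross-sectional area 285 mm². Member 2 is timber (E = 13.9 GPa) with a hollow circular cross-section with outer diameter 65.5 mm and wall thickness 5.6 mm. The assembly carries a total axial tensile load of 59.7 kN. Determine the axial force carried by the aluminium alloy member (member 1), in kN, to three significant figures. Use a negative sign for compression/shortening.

A_2 = 1054 mm².
Equal strain + equilibrium ⇒ each member carries load in proportion to AE: A₁E₁ = 19810000 N, A₂E₂ = 14650000 N, ΣAE = 34460000 N.
F₁ = P·A₁E₁/ΣAE = 59700·19810000/34460000 = 34320 N.

34.3 kN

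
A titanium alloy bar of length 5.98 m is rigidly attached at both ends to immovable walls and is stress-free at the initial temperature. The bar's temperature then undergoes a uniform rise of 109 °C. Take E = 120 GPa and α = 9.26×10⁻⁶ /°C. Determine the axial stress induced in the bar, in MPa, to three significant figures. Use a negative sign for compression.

Free thermal expansion αLΔT = 9.26e-6 · 5980 · 109 = 6.036 mm.
The walls impose strain ε = −(6.036)/5980 = -1.0093e-03; σ = Eε = 120000 · -1.0093e-03 = -121.1 MPa.

-121 MPa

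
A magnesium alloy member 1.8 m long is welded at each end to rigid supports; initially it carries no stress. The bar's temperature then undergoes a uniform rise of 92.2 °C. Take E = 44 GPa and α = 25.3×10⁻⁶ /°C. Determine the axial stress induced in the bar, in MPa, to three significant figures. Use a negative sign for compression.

Free thermal expansion αLΔT = 25.3e-6 · 1800 · 92.2 = 4.199 mm.
The walls impose strain ε = −(4.199)/1800 = -2.3327e-03; σ = Eε = 44000 · -2.3327e-03 = -102.6 MPa.

-103 MPa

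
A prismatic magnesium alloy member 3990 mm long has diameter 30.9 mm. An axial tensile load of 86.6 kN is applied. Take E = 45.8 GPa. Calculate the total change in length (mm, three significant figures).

10.1 mm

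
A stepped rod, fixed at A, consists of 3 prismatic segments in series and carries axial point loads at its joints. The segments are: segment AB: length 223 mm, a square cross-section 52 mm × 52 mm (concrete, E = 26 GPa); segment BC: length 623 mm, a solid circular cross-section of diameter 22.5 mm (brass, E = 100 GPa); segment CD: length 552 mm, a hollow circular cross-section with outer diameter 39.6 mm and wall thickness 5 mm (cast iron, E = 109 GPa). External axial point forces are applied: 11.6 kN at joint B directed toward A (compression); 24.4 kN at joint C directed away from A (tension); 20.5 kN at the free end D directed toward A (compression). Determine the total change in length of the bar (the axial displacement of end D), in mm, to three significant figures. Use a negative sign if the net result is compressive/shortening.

-0.154 mm

Internal axial forces (sectioning from the free end, tension +): N_CD = -20.5 kN, N_BC = 3.9 kN, N_AB = -7.7 kN.
A_AB = 2704 mm².
A_BC = 397.6 mm².
A_CD = 543.5 mm².
δ_AB = -7700·223/(2704·26000) = -0.02442 mm
δ_BC = 3900·623/(397.6·100000) = 0.06111 mm
δ_CD = -20500·552/(543.5·109000) = -0.191 mm
δ = Σδ_i = -0.1543 mm.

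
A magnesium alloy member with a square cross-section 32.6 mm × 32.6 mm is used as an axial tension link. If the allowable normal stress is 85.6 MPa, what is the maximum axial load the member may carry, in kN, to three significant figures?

A = 1063 mm².
P_max = σ_allow · A = 85.6 · 1063 = 90970 N = 90.97 kN.

91.0 kN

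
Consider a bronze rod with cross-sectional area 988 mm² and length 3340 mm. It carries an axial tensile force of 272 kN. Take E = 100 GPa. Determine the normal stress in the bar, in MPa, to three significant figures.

275 MPa

σ = N/A = 272000/988 = 275.3 MPa.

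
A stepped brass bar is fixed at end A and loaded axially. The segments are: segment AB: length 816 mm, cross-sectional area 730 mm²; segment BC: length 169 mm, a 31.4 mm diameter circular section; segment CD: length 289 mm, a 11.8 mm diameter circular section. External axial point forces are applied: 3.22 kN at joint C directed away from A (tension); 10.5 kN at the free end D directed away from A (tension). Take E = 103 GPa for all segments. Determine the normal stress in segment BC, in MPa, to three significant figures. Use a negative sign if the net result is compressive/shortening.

17.7 MPa

Internal axial forces (sectioning from the free end, tension +): N_CD = 10.5 kN, N_BC = 13.72 kN, N_AB = 13.72 kN.
A_BC = 774.4 mm².
σ_BC = N_BC/A_BC = 13720/774.4 = 17.72 MPa.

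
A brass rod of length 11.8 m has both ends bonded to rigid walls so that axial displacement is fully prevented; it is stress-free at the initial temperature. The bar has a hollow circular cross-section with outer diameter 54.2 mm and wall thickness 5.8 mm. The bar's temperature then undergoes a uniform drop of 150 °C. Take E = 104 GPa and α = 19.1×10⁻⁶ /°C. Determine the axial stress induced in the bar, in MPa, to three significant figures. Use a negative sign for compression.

298 MPa

Free thermal expansion αLΔT = 19.1e-6 · 11800 · -150 = -33.81 mm.
The walls impose strain ε = −(-33.81)/11800 = 2.8650e-03; σ = Eε = 104000 · 2.8650e-03 = 298 MPa.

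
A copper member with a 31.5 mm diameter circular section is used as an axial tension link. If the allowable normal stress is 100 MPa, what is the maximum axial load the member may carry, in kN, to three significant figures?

A = 779.3 mm².
P_max = σ_allow · A = 100 · 779.3 = 77930 N = 77.93 kN.

77.9 kN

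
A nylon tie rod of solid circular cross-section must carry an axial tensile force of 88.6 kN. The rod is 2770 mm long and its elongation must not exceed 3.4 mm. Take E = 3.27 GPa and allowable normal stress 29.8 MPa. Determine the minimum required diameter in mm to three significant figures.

Required area A ≥ P/σ_allow = 88600/29.8 = 2973 mm².
For a solid circular section, d ≥ √(4A/π) = 61.53 mm.
Elongation limit: A ≥ PL/(Eδ_allow) = 88600·2770/(3270·3.4) = 22070 mm² ⇒ d ≥ 167.6 mm.
The elongation limit governs.

168 mm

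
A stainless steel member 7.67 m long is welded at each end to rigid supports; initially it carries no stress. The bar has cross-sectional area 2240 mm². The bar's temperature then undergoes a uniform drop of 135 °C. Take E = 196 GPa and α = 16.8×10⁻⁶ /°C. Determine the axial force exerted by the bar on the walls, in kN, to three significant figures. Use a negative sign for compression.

Free thermal expansion αLΔT = 16.8e-6 · 7670 · -135 = -17.4 mm.
The walls impose strain ε = −(-17.4)/7670 = 2.2680e-03; σ = Eε = 196000 · 2.2680e-03 = 444.5 MPa.
Wall reaction R = σ·A = 444.5·2240 = 995700 N = 995.7 kN.

996 kN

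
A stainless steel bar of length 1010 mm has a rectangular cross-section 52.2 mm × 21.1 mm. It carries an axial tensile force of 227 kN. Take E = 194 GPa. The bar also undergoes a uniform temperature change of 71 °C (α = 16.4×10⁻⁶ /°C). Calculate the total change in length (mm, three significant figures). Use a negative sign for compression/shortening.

2.25 mm

A = 1101 mm².
δ_mech = NL/(AE) = 227000·1010/(1101·194000) = 1.073 mm.
δ_thermal = αLΔT = 16.4e-6·1010·71 = 1.176 mm.
δ = δ_mech + δ_thermal = 2.249 mm.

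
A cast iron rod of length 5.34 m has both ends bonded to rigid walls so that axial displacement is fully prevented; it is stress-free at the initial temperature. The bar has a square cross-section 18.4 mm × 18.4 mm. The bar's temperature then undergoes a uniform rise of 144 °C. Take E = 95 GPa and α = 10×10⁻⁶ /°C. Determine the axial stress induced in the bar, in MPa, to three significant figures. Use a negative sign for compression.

-137 MPa

Free thermal expansion αLΔT = 10e-6 · 5340 · 144 = 7.69 mm.
The walls impose strain ε = −(7.69)/5340 = -1.4400e-03; σ = Eε = 95000 · -1.4400e-03 = -136.8 MPa.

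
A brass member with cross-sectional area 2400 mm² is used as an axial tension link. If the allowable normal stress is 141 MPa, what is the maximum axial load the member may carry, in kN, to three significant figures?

338 kN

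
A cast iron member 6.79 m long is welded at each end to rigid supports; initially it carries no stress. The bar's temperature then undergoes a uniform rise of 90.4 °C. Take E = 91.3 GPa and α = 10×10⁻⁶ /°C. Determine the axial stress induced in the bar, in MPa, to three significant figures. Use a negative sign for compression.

-82.5 MPa

Free thermal expansion αLΔT = 10e-6 · 6790 · 90.4 = 6.138 mm.
The walls impose strain ε = −(6.138)/6790 = -9.0400e-04; σ = Eε = 91300 · -9.0400e-04 = -82.54 MPa.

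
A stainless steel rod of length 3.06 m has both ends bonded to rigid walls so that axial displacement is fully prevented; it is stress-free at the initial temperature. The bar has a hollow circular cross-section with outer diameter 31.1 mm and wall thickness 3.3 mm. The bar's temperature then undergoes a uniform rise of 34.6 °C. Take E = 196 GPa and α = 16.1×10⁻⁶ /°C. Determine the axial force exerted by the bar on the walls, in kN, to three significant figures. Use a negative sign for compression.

Free thermal expansion αLΔT = 16.1e-6 · 3060 · 34.6 = 1.705 mm.
The walls impose strain ε = −(1.705)/3060 = -5.5706e-04; σ = Eε = 196000 · -5.5706e-04 = -109.2 MPa.
Wall reaction R = σ·A = -109.2·288.2 = -31470 N = -31.47 kN.

-31.5 kN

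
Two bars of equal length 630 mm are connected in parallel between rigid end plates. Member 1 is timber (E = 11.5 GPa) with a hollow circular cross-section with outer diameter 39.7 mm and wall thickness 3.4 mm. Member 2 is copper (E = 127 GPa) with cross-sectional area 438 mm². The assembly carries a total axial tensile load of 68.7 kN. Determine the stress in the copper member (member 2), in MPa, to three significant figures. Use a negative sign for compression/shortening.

145 MPa

A_1 = 387.7 mm².
Equal strain + equilibrium ⇒ each member carries load in proportion to AE: A₁E₁ = 4459000 N, A₂E₂ = 55630000 N, ΣAE = 60080000 N.
σ₂ = P·E₂/ΣAE = 68700·127000/60080000 = 145.2 MPa.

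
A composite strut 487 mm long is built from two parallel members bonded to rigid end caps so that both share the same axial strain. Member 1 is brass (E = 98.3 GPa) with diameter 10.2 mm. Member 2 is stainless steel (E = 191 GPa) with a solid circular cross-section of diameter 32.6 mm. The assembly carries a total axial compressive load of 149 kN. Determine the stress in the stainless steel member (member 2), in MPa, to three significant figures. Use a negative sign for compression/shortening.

A_1 = 81.71 mm².
A_2 = 834.7 mm².
Equal strain + equilibrium ⇒ each member carries load in proportion to AE: A₁E₁ = 8032000 N, A₂E₂ = 159400000 N, ΣAE = 167500000 N.
σ₂ = P·E₂/ΣAE = -149000·191000/167500000 = -169.9 MPa.

-170 MPa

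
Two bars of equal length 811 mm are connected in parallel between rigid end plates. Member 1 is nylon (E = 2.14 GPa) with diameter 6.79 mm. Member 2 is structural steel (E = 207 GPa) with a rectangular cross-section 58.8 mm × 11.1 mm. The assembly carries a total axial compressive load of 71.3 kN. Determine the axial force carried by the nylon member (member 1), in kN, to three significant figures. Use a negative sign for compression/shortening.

-0.0409 kN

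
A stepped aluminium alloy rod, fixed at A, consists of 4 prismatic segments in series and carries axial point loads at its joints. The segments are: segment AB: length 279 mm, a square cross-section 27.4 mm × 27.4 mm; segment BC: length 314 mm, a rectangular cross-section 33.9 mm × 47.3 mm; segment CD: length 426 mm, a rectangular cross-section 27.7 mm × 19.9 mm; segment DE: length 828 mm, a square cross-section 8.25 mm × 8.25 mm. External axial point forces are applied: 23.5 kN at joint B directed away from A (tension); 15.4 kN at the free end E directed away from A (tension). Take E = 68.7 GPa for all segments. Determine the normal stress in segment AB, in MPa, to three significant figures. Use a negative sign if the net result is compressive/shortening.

Internal axial forces (sectioning from the free end, tension +): N_DE = 15.4 kN, N_CD = 15.4 kN, N_BC = 15.4 kN, N_AB = 38.9 kN.
A_AB = 750.8 mm².
σ_AB = N_AB/A_AB = 38900/750.8 = 51.81 MPa.

51.8 MPa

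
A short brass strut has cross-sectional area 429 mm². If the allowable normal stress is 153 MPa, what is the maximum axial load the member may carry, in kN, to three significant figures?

P_max = σ_allow · A = 153 · 429 = 65640 N = 65.64 kN.

65.6 kN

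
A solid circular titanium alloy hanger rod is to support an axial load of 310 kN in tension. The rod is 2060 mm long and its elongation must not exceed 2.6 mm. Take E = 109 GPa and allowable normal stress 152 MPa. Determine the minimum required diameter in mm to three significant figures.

53.6 mm

Required area A ≥ P/σ_allow = 310000/152 = 2039 mm².
For a solid circular section, d ≥ √(4A/π) = 50.96 mm.
Elongation limit: A ≥ PL/(Eδ_allow) = 310000·2060/(109000·2.6) = 2253 mm² ⇒ d ≥ 53.56 mm.
The elongation limit governs.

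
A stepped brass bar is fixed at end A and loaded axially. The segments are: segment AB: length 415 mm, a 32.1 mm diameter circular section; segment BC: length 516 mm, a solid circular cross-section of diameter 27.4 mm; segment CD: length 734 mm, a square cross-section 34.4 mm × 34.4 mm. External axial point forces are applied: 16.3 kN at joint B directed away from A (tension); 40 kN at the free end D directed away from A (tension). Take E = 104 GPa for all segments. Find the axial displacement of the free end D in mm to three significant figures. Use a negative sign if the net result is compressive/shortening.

Internal axial forces (sectioning from the free end, tension +): N_CD = 40 kN, N_BC = 40 kN, N_AB = 56.3 kN.
A_AB = 809.3 mm².
A_BC = 589.6 mm².
A_CD = 1183 mm².
δ_AB = 56300·415/(809.3·104000) = 0.2776 mm
δ_BC = 40000·516/(589.6·104000) = 0.3366 mm
δ_CD = 40000·734/(1183·104000) = 0.2386 mm
δ = Σδ_i = 0.8527 mm.

0.853 mm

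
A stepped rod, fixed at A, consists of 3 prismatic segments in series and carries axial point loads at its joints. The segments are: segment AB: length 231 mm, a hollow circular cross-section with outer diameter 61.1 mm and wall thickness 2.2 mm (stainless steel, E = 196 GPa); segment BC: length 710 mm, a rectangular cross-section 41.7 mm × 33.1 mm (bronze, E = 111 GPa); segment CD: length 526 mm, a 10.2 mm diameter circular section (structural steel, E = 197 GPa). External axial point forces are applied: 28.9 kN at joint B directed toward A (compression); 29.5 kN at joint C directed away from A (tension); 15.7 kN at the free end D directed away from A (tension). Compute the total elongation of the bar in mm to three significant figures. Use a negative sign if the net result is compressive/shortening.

Internal axial forces (sectioning from the free end, tension +): N_CD = 15.7 kN, N_BC = 45.2 kN, N_AB = 16.3 kN.
A_AB = 407.1 mm².
A_BC = 1380 mm².
A_CD = 81.71 mm².
δ_AB = 16300·231/(407.1·196000) = 0.04719 mm
δ_BC = 45200·710/(1380·111000) = 0.2095 mm
δ_CD = 15700·526/(81.71·197000) = 0.513 mm
δ = Σδ_i = 0.7697 mm.

0.770 mm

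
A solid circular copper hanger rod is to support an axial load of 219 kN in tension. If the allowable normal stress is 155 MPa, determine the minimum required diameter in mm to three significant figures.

Required area A ≥ P/σ_allow = 219000/155 = 1413 mm².
For a solid circular section, d ≥ √(4A/π) = 42.41 mm.

42.4 mm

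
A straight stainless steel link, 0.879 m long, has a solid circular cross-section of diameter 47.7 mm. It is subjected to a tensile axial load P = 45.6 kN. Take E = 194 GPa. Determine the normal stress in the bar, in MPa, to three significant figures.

A = 1787 mm².
σ = N/A = 45600/1787 = 25.52 MPa.

25.5 MPa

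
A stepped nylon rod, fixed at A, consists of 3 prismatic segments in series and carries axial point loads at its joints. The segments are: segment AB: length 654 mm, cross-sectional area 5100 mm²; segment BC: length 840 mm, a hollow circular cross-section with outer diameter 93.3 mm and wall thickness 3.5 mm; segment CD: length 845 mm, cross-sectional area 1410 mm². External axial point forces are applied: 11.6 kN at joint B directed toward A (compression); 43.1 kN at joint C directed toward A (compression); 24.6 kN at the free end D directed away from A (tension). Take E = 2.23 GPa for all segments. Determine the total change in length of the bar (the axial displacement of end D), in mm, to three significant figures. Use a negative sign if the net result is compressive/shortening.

-2.18 mm

Internal axial forces (sectioning from the free end, tension +): N_CD = 24.6 kN, N_BC = -18.5 kN, N_AB = -30.1 kN.
A_BC = 987.4 mm².
δ_AB = -30100·654/(5100·2230) = -1.731 mm
δ_BC = -18500·840/(987.4·2230) = -7.058 mm
δ_CD = 24600·845/(1410·2230) = 6.611 mm
δ = Σδ_i = -2.177 mm.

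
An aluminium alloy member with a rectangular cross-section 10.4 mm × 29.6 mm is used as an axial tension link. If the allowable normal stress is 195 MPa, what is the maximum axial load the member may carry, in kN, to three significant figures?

60.0 kN

A = 307.8 mm².
P_max = σ_allow · A = 195 · 307.8 = 60030 N = 60.03 kN.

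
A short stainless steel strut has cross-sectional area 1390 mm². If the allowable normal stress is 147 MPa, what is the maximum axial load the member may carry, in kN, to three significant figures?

P_max = σ_allow · A = 147 · 1390 = 204300 N = 204.3 kN.

204 kN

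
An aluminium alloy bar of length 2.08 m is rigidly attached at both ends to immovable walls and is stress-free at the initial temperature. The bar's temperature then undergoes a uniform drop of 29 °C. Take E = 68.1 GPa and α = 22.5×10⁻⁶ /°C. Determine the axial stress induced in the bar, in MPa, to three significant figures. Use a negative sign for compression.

44.4 MPa

Free thermal expansion αLΔT = 22.5e-6 · 2080 · -29 = -1.357 mm.
The walls impose strain ε = −(-1.357)/2080 = 6.5250e-04; σ = Eε = 68100 · 6.5250e-04 = 44.44 MPa.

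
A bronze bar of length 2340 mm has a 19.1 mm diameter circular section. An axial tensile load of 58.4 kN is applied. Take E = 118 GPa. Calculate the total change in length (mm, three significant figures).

A = 286.5 mm².
δ_mech = NL/(AE) = 58400·2340/(286.5·118000) = 4.042 mm.

4.04 mm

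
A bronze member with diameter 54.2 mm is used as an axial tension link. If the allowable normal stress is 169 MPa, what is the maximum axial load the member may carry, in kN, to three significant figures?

A = 2307 mm².
P_max = σ_allow · A = 169 · 2307 = 389900 N = 389.9 kN.

390 kN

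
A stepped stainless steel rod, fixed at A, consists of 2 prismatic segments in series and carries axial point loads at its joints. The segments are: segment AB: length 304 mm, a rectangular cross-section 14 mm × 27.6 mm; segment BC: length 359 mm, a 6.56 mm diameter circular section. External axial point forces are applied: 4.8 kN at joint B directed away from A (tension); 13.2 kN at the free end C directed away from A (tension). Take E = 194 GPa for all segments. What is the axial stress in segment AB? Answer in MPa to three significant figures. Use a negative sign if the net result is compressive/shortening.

46.6 MPa

Internal axial forces (sectioning from the free end, tension +): N_BC = 13.2 kN, N_AB = 18 kN.
A_AB = 386.4 mm².
σ_AB = N_AB/A_AB = 18000/386.4 = 46.58 MPa.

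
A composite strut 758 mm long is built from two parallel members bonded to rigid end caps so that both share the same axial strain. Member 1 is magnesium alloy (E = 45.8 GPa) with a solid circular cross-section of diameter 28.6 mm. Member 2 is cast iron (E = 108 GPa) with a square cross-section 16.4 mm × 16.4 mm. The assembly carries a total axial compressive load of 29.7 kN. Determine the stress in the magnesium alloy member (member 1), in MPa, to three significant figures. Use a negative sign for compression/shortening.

-23.3 MPa

A_1 = 642.4 mm².
A_2 = 269 mm².
Equal strain + equilibrium ⇒ each member carries load in proportion to AE: A₁E₁ = 29420000 N, A₂E₂ = 29050000 N, ΣAE = 58470000 N.
σ₁ = P·E₁/ΣAE = -29700·45800/58470000 = -23.26 MPa.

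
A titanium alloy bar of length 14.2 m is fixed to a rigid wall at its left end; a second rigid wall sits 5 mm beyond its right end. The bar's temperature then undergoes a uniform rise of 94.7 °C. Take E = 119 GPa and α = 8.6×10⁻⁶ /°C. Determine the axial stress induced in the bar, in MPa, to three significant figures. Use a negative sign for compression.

-55.0 MPa

Free thermal expansion αLΔT = 8.6e-6 · 14200 · 94.7 = 11.56 mm.
The walls engage after the gap closes; constrained expansion = 11.56 − 5 = 6.565 mm.
The walls impose strain ε = −(6.565)/14200 = -4.6231e-04; σ = Eε = 119000 · -4.6231e-04 = -55.01 MPa.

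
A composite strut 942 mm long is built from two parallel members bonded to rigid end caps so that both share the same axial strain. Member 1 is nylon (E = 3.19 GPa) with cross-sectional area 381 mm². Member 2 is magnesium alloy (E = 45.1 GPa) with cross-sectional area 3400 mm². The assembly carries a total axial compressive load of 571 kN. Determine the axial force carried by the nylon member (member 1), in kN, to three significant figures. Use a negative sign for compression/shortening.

Equal strain + equilibrium ⇒ each member carries load in proportion to AE: A₁E₁ = 1215000 N, A₂E₂ = 153300000 N, ΣAE = 154600000 N.
F₁ = P·A₁E₁/ΣAE = -571000·1215000/154600000 = -4490 N.

-4.49 kN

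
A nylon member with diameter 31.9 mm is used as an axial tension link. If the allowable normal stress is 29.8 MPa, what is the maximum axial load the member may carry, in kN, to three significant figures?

A = 799.2 mm².
P_max = σ_allow · A = 29.8 · 799.2 = 23820 N = 23.82 kN.

23.8 kN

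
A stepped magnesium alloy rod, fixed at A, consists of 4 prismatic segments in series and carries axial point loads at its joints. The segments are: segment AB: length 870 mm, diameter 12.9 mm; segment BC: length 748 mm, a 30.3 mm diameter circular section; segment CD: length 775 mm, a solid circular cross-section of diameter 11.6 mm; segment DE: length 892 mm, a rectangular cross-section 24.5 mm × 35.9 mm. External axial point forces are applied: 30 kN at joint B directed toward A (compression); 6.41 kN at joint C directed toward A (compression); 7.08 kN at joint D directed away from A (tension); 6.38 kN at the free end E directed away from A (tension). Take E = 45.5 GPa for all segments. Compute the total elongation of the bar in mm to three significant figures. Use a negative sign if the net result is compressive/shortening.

Internal axial forces (sectioning from the free end, tension +): N_DE = 6.38 kN, N_CD = 13.46 kN, N_BC = 7.05 kN, N_AB = -22.95 kN.
A_AB = 130.7 mm².
A_BC = 721.1 mm².
A_CD = 105.7 mm².
A_DE = 879.5 mm².
δ_AB = -22950·870/(130.7·45500) = -3.358 mm
δ_BC = 7050·748/(721.1·45500) = 0.1607 mm
δ_CD = 13460·775/(105.7·45500) = 2.169 mm
δ_DE = 6380·892/(879.5·45500) = 0.1422 mm
δ = Σδ_i = -0.8853 mm.

-0.885 mm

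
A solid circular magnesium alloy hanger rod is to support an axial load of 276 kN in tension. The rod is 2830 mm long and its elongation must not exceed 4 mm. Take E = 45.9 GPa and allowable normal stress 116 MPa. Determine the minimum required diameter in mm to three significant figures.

73.6 mm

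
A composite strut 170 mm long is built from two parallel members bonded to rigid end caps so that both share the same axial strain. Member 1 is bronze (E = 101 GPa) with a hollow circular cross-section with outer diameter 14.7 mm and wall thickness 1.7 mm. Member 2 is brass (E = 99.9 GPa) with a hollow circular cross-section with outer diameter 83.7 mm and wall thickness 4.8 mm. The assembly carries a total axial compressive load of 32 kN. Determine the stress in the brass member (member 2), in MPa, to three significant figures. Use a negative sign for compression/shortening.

-25.4 MPa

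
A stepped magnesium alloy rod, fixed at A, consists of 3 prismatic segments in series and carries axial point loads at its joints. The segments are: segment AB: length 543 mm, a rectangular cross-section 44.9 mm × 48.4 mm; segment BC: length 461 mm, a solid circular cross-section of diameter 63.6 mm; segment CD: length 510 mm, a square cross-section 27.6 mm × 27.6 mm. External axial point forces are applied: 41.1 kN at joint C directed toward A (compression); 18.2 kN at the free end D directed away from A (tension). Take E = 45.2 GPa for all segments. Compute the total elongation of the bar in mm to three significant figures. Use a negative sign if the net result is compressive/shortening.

Internal axial forces (sectioning from the free end, tension +): N_CD = 18.2 kN, N_BC = -22.9 kN, N_AB = -22.9 kN.
A_AB = 2173 mm².
A_BC = 3177 mm².
A_CD = 761.8 mm².
δ_AB = -22900·543/(2173·45200) = -0.1266 mm
δ_BC = -22900·461/(3177·45200) = -0.07352 mm
δ_CD = 18200·510/(761.8·45200) = 0.2696 mm
δ = Σδ_i = 0.06947 mm.

0.0695 mm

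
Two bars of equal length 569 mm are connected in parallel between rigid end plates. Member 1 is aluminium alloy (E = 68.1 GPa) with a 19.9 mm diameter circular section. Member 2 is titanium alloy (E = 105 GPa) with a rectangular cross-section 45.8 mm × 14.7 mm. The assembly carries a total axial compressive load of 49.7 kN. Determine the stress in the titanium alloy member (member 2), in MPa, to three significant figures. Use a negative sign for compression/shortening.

A_1 = 311 mm².
A_2 = 673.3 mm².
Equal strain + equilibrium ⇒ each member carries load in proportion to AE: A₁E₁ = 21180000 N, A₂E₂ = 70690000 N, ΣAE = 91870000 N.
σ₂ = P·E₂/ΣAE = -49700·105000/91870000 = -56.8 MPa.

-56.8 MPa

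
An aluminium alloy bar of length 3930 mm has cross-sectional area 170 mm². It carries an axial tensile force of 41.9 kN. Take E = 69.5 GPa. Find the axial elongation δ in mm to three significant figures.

13.9 mm

δ_mech = NL/(AE) = 41900·3930/(170·69500) = 13.94 mm.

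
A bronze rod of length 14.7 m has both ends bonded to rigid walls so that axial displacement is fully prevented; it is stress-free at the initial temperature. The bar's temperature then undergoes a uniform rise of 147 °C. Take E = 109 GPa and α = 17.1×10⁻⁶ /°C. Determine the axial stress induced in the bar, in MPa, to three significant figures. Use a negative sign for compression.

-274 MPa

Free thermal expansion αLΔT = 17.1e-6 · 14700 · 147 = 36.95 mm.
The walls impose strain ε = −(36.95)/14700 = -2.5137e-03; σ = Eε = 109000 · -2.5137e-03 = -274 MPa.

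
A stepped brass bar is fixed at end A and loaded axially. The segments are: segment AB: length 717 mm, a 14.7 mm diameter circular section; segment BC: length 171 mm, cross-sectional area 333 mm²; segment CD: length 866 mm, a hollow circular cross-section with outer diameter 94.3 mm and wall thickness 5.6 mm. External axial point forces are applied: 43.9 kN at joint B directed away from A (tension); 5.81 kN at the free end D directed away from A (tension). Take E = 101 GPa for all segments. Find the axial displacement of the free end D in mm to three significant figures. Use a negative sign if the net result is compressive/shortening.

Internal axial forces (sectioning from the free end, tension +): N_CD = 5.81 kN, N_BC = 5.81 kN, N_AB = 49.71 kN.
A_AB = 169.7 mm².
A_CD = 1560 mm².
δ_AB = 49710·717/(169.7·101000) = 2.079 mm
δ_BC = 5810·171/(333·101000) = 0.02954 mm
δ_CD = 5810·866/(1560·101000) = 0.03192 mm
δ = Σδ_i = 2.141 mm.

2.14 mm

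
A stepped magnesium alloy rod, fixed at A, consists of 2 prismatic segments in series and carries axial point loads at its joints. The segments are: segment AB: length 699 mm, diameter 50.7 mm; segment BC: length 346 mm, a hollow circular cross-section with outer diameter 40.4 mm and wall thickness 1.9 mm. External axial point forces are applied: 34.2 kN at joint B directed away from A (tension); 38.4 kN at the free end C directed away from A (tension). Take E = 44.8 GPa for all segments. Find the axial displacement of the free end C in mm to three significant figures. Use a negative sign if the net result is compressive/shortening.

1.85 mm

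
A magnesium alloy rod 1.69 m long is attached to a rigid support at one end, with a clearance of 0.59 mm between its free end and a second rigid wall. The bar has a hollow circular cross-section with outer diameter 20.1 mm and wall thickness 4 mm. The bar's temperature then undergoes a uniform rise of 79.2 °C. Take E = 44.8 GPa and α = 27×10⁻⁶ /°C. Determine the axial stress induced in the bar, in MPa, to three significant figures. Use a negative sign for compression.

-80.2 MPa

Free thermal expansion αLΔT = 27e-6 · 1690 · 79.2 = 3.614 mm.
The walls engage after the gap closes; constrained expansion = 3.614 − 0.59 = 3.024 mm.
The walls impose strain ε = −(3.024)/1690 = -1.7893e-03; σ = Eε = 44800 · -1.7893e-03 = -80.16 MPa.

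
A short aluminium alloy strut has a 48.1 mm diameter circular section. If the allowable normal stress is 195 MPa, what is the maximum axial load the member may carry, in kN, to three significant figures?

A = 1817 mm².
P_max = σ_allow · A = 195 · 1817 = 354300 N = 354.3 kN.

354 kN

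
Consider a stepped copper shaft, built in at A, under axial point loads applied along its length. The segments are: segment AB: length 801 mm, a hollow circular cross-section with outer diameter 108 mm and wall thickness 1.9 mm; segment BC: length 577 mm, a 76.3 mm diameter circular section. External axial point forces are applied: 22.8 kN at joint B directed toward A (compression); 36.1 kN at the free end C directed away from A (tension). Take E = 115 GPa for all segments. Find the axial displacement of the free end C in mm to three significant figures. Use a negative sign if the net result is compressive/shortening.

Internal axial forces (sectioning from the free end, tension +): N_BC = 36.1 kN, N_AB = 13.3 kN.
A_AB = 633.3 mm².
A_BC = 4572 mm².
δ_AB = 13300·801/(633.3·115000) = 0.1463 mm
δ_BC = 36100·577/(4572·115000) = 0.03961 mm
δ = Σδ_i = 0.1859 mm.

0.186 mm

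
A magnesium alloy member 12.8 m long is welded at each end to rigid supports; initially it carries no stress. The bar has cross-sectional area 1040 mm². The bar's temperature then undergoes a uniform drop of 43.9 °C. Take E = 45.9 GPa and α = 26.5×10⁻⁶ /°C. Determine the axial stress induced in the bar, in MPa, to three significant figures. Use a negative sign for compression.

Free thermal expansion αLΔT = 26.5e-6 · 12800 · -43.9 = -14.89 mm.
The walls impose strain ε = −(-14.89)/12800 = 1.1634e-03; σ = Eε = 45900 · 1.1634e-03 = 53.4 MPa.

53.4 MPa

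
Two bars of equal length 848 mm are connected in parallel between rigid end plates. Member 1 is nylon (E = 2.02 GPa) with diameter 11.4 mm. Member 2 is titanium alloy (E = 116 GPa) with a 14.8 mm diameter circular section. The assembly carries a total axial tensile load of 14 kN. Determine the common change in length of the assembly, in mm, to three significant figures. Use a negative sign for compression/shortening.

A_1 = 102.1 mm².
A_2 = 172 mm².
Equal strain + equilibrium ⇒ each member carries load in proportion to AE: A₁E₁ = 206200 N, A₂E₂ = 19960000 N, ΣAE = 20160000 N.
δ = PL/ΣAE = 14000·848/20160000 = 0.5888 mm.

0.589 mm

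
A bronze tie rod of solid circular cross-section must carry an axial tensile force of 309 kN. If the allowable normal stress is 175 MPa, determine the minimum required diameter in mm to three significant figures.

Required area A ≥ P/σ_allow = 309000/175 = 1766 mm².
For a solid circular section, d ≥ √(4A/π) = 47.41 mm.

47.4 mm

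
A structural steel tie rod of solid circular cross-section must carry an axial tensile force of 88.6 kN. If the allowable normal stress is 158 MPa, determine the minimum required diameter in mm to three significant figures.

Required area A ≥ P/σ_allow = 88600/158 = 560.8 mm².
For a solid circular section, d ≥ √(4A/π) = 26.72 mm.

26.7 mm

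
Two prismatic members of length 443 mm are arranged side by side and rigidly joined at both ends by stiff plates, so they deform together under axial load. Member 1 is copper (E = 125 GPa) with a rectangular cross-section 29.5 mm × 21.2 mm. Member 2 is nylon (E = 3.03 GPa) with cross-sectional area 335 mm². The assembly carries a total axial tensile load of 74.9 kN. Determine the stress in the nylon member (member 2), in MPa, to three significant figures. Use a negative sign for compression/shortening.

A_1 = 625.4 mm².
Equal strain + equilibrium ⇒ each member carries load in proportion to AE: A₁E₁ = 78180000 N, A₂E₂ = 1015000 N, ΣAE = 79190000 N.
σ₂ = P·E₂/ΣAE = 74900·3030/79190000 = 2.866 MPa.

2.87 MPa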